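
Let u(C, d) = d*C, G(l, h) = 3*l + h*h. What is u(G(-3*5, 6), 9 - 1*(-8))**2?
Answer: 23409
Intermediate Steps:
G(l, h) = h**2 + 3*l (G(l, h) = 3*l + h**2 = h**2 + 3*l)
u(C, d) = C*d
u(G(-3*5, 6), 9 - 1*(-8))**2 = ((6**2 + 3*(-3*5))*(9 - 1*(-8)))**2 = ((36 + 3*(-15))*(9 + 8))**2 = ((36 - 45)*17)**2 = (-9*17)**2 = (-153)**2 = 23409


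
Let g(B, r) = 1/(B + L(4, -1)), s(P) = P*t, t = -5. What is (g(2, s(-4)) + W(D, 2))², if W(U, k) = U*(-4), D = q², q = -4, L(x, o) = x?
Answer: 146689/36 ≈ 4074.7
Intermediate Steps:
D = 16 (D = (-4)² = 16)
s(P) = -5*P (s(P) = P*(-5) = -5*P)
W(U, k) = -4*U
g(B, r) = 1/(4 + B) (g(B, r) = 1/(B + 4) = 1/(4 + B))
(g(2, s(-4)) + W(D, 2))² = (1/(4 + 2) - 4*16)² = (1/6 - 64)² = (⅙ - 64)² = (-383/6)² = 146689/36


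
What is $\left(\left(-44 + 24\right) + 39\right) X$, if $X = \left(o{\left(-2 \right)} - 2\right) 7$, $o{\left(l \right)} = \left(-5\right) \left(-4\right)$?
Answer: $2394$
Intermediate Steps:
$o{\left(l \right)} = 20$
$X = 126$ ($X = \left(20 - 2\right) 7 = 18 \cdot 7 = 126$)
$\left(\left(-44 + 24\right) + 39\right) X = \left(\left(-44 + 24\right) + 39\right) 126 = \left(-20 + 39\right) 126 = 19 \cdot 126 = 2394$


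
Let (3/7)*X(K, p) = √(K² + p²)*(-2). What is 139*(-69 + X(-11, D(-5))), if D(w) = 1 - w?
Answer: -9591 - 1946*√157/3 ≈ -17719.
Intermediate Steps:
X(K, p) = -14*√(K² + p²)/3 (X(K, p) = 7*(√(K² + p²)*(-2))/3 = 7*(-2*√(K² + p²))/3 = -14*√(K² + p²)/3)
139*(-69 + X(-11, D(-5))) = 139*(-69 - 14*√((-11)² + (1 - 1*(-5))²)/3) = 139*(-69 - 14*√(121 + (1 + 5)²)/3) = 139*(-69 - 14*√(121 + 6²)/3) = 139*(-69 - 14*√(121 + 36)/3) = 139*(-69 - 14*√157/3) = -9591 - 1946*√157/3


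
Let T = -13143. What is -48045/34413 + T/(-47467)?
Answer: -609420652/544493957 ≈ -1.1192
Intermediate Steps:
-48045/34413 + T/(-47467) = -48045/34413 - 13143/(-47467) = -48045*1/34413 - 13143*(-1/47467) = -16015/11471 + 13143/47467 = -609420652/544493957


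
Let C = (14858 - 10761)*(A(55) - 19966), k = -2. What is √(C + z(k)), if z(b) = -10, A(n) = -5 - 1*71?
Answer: 2*I*√20528021 ≈ 9061.6*I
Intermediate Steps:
A(n) = -76 (A(n) = -5 - 71 = -76)
C = -82112074 (C = (14858 - 10761)*(-76 - 19966) = 4097*(-20042) = -82112074)
√(C + z(k)) = √(-82112074 - 10) = √(-82112084) = 2*I*√20528021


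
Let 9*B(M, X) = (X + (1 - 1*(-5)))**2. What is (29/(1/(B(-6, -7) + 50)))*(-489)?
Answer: -2131877/3 ≈ -7.1063e+5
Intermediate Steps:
B(M, X) = (6 + X)**2/9 (B(M, X) = (X + (1 - 1*(-5)))**2/9 = (X + (1 + 5))**2/9 = (X + 6)**2/9 = (6 + X)**2/9)
(29/(1/(B(-6, -7) + 50)))*(-489) = (29/(1/((6 - 7)**2/9 + 50)))*(-489) = (29/(1/((1/9)*(-1)**2 + 50)))*(-489) = (29/(1/((1/9)*1 + 50)))*(-489) = (29/(1/(1/9 + 50)))*(-489) = (29/(1/(451/9)))*(-489) = (29/(9/451))*(-489) = (29*(451/9))*(-489) = (13079/9)*(-489) = -2131877/3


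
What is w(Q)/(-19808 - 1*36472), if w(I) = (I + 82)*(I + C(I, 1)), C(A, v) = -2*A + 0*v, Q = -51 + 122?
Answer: 3621/18760 ≈ 0.19302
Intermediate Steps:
Q = 71
C(A, v) = -2*A (C(A, v) = -2*A + 0 = -2*A)
w(I) = -I*(82 + I) (w(I) = (I + 82)*(I - 2*I) = (82 + I)*(-I) = -I*(82 + I))
w(Q)/(-19808 - 1*36472) = (71*(-82 - 1*71))/(-19808 - 1*36472) = (71*(-82 - 71))/(-19808 - 36472) = (71*(-153))/(-56280) = -10863*(-1/56280) = 3621/18760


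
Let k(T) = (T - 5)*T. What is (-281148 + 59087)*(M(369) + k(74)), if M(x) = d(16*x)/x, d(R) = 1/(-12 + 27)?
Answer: -6275823806371/5535 ≈ -1.1338e+9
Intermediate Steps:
d(R) = 1/15
k(T) = T*(-5 + T) (k(T) = (-5 + T)*T = T*(-5 + T))
M(x) = 1/(15*x)
(-281148 + 59087)*(M(369) + k(74)) = (-281148 + 59087)*((1/15)/369 + 74*(-5 + 74)) = -222061*((1/15)*(1/369) + 74*69) = -222061*(1/5535 + 5106) = -222061*28261711/5535 = -6275823806371/5535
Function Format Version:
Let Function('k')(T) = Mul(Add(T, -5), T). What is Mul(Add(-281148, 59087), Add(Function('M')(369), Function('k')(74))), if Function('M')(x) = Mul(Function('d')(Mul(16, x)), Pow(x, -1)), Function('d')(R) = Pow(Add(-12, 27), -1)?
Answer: Rational(-6275823806371, 5535) ≈ -1.1338e+9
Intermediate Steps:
Function('d')(R) = Rational(1, 15) (Function('d')(R) = Pow(15, -1) = Rational(1, 15))
Function('k')(T) = Mul(T, Add(-5, T)) (Function('k')(T) = Mul(Add(-5, T), T) = Mul(T, Add(-5, T)))
Function('M')(x) = Mul(Rational(1, 15), Pow(x, -1))
Mul(Add(-281148, 59087), Add(Function('M')(369), Function('k')(74))) = Mul(Add(-281148, 59087), Add(Mul(Rational(1, 15), Pow(369, -1)), Mul(74, Add(-5, 74)))) = Mul(-222061, Add(Mul(Rational(1, 15), Rational(1, 369)), Mul(74, 69))) = Mul(-222061, Add(Rational(1, 5535), 5106)) = Mul(-222061, Rational(28261711, 5535)) = Rational(-6275823806371, 5535)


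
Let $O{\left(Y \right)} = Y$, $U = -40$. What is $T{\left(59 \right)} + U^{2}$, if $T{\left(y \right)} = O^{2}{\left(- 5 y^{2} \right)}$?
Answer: $302935625$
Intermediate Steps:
$T{\left(y \right)} = 25 y^{4}$ ($T{\left(y \right)} = \left(- 5 y^{2}\right)^{2} = 25 y^{4}$)
$T{\left(59 \right)} + U^{2} = 25 \cdot 59^{4} + \left(-40\right)^{2} = 25 \cdot 12117361 + 1600 = 302934025 + 1600 = 302935625$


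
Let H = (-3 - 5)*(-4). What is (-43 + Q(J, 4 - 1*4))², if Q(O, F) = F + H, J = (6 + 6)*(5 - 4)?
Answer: 121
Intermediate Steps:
H = 32 (H = -8*(-4) = 32)
J = 12 (J = 12*1 = 12)
Q(O, F) = 32 + F (Q(O, F) = F + 32 = 32 + F)
(-43 + Q(J, 4 - 1*4))² = (-43 + (32 + (4 - 1*4)))² = (-43 + (32 + (4 - 4)))² = (-43 + (32 + 0))² = (-43 + 32)² = (-11)² = 121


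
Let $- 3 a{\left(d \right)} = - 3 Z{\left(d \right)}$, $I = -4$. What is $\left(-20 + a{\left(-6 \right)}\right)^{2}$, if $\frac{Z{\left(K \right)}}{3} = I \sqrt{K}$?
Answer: $-464 + 480 i \sqrt{6} \approx -464.0 + 1175.8 i$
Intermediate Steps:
$Z{\left(K \right)} = - 12 \sqrt{K}$ ($Z{\left(K \right)} = 3 \left(- 4 \sqrt{K}\right) = - 12 \sqrt{K}$)
$a{\left(d \right)} = - 12 \sqrt{d}$ ($a{\left(d \right)} = - \frac{\left(-3\right) \left(- 12 \sqrt{d}\right)}{3} = - \frac{36 \sqrt{d}}{3} = - 12 \sqrt{d}$)
$\left(-20 + a{\left(-6 \right)}\right)^{2} = \left(-20 - 12 \sqrt{-6}\right)^{2} = \left(-20 - 12 i \sqrt{6}\right)^{2}$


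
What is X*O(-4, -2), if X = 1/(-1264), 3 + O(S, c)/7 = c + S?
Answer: 63/1264 ≈ 0.049842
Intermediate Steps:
O(S, c) = -21 + 7*S + 7*c (O(S, c) = -21 + 7*(c + S) = -21 + 7*(S + c) = -21 + (7*S + 7*c) = -21 + 7*S + 7*c)
X = -1/1264 ≈ -0.00079114
X*O(-4, -2) = -(-21 + 7*(-4) + 7*(-2))/1264 = -(-21 - 28 - 14)/1264 = -1/1264*(-63) = 63/1264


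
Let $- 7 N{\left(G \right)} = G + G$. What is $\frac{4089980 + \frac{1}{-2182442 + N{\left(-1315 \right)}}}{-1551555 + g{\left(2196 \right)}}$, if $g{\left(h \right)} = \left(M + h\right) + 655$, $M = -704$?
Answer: $- \frac{62472252270713}{23666376717312} \approx -2.6397$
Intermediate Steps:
$N{\left(G \right)} = - \frac{2 G}{7}$ ($N{\left(G \right)} = - \frac{G + G}{7} = - \frac{2 G}{7}$)
$g{\left(h \right)} = -49 + h$ ($g{\left(h \right)} = \left(-704 + h\right) + 655 = -49 + h$)
$\frac{4089980 + \frac{1}{-2182442 + N{\left(-1315 \right)}}}{-1551555 + g{\left(2196 \right)}} = \frac{4089980 + \frac{1}{-2182442 - - \frac{2630}{7}}}{-1551555 + \left(-49 + 2196\right)} = \frac{4089980 + \frac{1}{-2182442 + \frac{2630}{7}}}{-1551555 + 2147} = \frac{4089980 + \frac{1}{- \frac{15274464}{7}}}{-1549408} = \left(4089980 - \frac{7}{15274464}\right) \left(- \frac{1}{1549408}\right) = \frac{62472252270713}{15274464} \left(- \frac{1}{1549408}\right) = - \frac{62472252270713}{23666376717312}$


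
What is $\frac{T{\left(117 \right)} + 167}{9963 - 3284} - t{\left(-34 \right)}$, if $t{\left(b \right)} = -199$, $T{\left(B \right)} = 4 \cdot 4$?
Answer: $\frac{1329304}{6679} \approx 199.03$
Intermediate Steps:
$T{\left(B \right)} = 16$
$\frac{T{\left(117 \right)} + 167}{9963 - 3284} - t{\left(-34 \right)} = \frac{16 + 167}{9963 - 3284} - -199 = \frac{183}{6679} + 199 = \frac{1329304}{6679}$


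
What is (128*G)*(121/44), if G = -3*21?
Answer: -22176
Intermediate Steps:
G = -63
(128*G)*(121/44) = (128*(-63))*(121/44) = -975744/44 = -8064*11/4 = -22176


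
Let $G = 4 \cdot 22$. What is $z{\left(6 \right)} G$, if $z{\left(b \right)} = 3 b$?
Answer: $1584$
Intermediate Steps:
$G = 88$
$z{\left(6 \right)} G = 3 \cdot 6 \cdot 88 = 18 \cdot 88 = 1584$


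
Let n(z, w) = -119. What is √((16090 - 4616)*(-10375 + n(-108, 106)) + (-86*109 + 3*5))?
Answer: I*√120417515 ≈ 10973.0*I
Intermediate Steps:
√((16090 - 4616)*(-10375 + n(-108, 106)) + (-86*109 + 3*5)) = √((16090 - 4616)*(-10375 - 119) + (-86*109 + 3*5)) = √(11474*(-10494) + (-9374 + 15)) = √(-120408156 - 9359) = √(-120417515) = I*√120417515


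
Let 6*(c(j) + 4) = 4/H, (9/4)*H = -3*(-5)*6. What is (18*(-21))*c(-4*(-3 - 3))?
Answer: 15057/10 ≈ 1505.7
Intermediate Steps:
H = 40 (H = 4*(-3*(-5)*6)/9 = 4*(15*6)/9 = (4/9)*90 = 40)
c(j) = -239/60 (c(j) = -4 + (4/40)/6 = -4 + (4*(1/40))/6 = -4 + (⅙)*(⅒) = -4 + 1/60 = -239/60)
(18*(-21))*c(-4*(-3 - 3)) = (18*(-21))*(-239/60) = -378*(-239/60) = 15057/10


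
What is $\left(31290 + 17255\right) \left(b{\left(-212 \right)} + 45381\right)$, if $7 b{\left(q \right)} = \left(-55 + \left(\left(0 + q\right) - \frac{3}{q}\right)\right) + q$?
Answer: $\frac{466336162165}{212} \approx 2.1997 \cdot 10^{9}$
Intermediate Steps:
$b{\left(q \right)} = - \frac{55}{7} - \frac{3}{7 q} + \frac{2 q}{7}$ ($b{\left(q \right)} = \frac{\left(-55 + \left(\left(0 + q\right) - \frac{3}{q}\right)\right) + q}{7} = \frac{\left(-55 + \left(q - \frac{3}{q}\right)\right) + q}{7} = \frac{\left(-55 + q - \frac{3}{q}\right) + q}{7} = \frac{-55 - \frac{3}{q} + 2 q}{7} = - \frac{55}{7} - \frac{3}{7 q} + \frac{2 q}{7}$)
$\left(31290 + 17255\right) \left(b{\left(-212 \right)} + 45381\right) = \left(31290 + 17255\right) \left(\frac{-3 - 212 \left(-55 + 2 \left(-212\right)\right)}{7 \left(-212\right)} + 45381\right) = 48545 \left(\frac{1}{7} \left(- \frac{1}{212}\right) \left(-3 - 212 \left(-55 - 424\right)\right) + 45381\right) = 48545 \left(\frac{1}{7} \left(- \frac{1}{212}\right) \left(-3 - -101548\right) + 45381\right) = 48545 \left(\frac{1}{7} \left(- \frac{1}{212}\right) \left(-3 + 101548\right) + 45381\right) = 48545 \left(\frac{1}{7} \left(- \frac{1}{212}\right) 101545 + 45381\right) = 48545 \left(- \frac{101545}{1484} + 45381\right) = 48545 \cdot \frac{67243859}{1484} = \frac{466336162165}{212}$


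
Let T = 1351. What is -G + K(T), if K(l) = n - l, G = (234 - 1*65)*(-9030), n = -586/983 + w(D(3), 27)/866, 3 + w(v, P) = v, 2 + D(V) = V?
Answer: 648979615720/425639 ≈ 1.5247e+6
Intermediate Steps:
D(V) = -2 + V
w(v, P) = -3 + v
n = -254721/425639 (n = -586/983 + (-3 + (-2 + 3))/866 = -586*1/983 + (-3 + 1)*(1/866) = -586/983 - 2*1/866 = -586/983 - 1/433 = -254721/425639 ≈ -0.59844)
G = -1526070 (G = (234 - 65)*(-9030) = 169*(-9030) = -1526070)
K(l) = -254721/425639 - l
-G + K(T) = -1*(-1526070) + (-254721/425639 - 1*1351) = 1526070 + (-254721/425639 - 1351) = 1526070 - 575293010/425639 = 648979615720/425639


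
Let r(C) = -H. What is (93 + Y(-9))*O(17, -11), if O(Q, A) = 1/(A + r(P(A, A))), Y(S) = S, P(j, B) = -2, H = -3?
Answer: -21/2 ≈ -10.500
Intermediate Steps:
r(C) = 3 (r(C) = -1*(-3) = 3)
O(Q, A) = 1/(3 + A) (O(Q, A) = 1/(A + 3) = 1/(3 + A))
(93 + Y(-9))*O(17, -11) = (93 - 9)/(3 - 11) = 84/(-8) = 84*(-1/8) = -21/2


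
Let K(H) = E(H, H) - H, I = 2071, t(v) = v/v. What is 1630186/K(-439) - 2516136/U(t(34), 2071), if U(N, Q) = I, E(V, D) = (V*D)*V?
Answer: -106439373775043/87607524840 ≈ -1215.0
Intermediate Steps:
t(v) = 1
E(V, D) = D*V² (E(V, D) = (D*V)*V = D*V²)
U(N, Q) = 2071
K(H) = H³ - H (K(H) = H*H² - H = H³ - H)
1630186/K(-439) - 2516136/U(t(34), 2071) = 1630186/((-439)³ - 1*(-439)) - 2516136/2071 = 1630186/(-84604519 + 439) - 2516136*1/2071 = 1630186/(-84604080) - 2516136/2071 = 1630186*(-1/84604080) - 2516136/2071 = -815093/42302040 - 2516136/2071 = -106439373775043/87607524840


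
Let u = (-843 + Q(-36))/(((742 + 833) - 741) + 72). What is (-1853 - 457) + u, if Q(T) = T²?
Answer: -4619/2 ≈ -2309.5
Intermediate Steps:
u = ½ (u = (-843 + (-36)²)/(((742 + 833) - 741) + 72) = (-843 + 1296)/((1575 - 741) + 72) = 453/(834 + 72) = 453/906 = 453*(1/906) = ½ ≈ 0.50000)
(-1853 - 457) + u = (-1853 - 457) + ½ = -2310 + ½ = -4619/2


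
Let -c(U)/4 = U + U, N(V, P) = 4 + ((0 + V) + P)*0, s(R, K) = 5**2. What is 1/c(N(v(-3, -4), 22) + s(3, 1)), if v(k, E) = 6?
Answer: -1/232 ≈ -0.0043103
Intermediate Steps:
s(R, K) = 25
N(V, P) = 4 (N(V, P) = 4 + (V + P)*0 = 4 + (P + V)*0 = 4 + 0 = 4)
c(U) = -8*U (c(U) = -4*(U + U) = -8*U)
1/c(N(v(-3, -4), 22) + s(3, 1)) = 1/(-8*(4 + 25)) = 1/(-8*29) = 1/(-232) = -1/232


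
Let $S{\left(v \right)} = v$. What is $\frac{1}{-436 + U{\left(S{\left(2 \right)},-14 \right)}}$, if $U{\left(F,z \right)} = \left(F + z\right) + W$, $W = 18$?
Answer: $- \frac{1}{430} \approx -0.0023256$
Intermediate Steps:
$U{\left(F,z \right)} = 18 + F + z$ ($U{\left(F,z \right)} = \left(F + z\right) + 18 = 18 + F + z$)
$\frac{1}{-436 + U{\left(S{\left(2 \right)},-14 \right)}} = \frac{1}{-436 + \left(18 + 2 - 14\right)} = \frac{1}{-436 + 6} = \frac{1}{-430} = - \frac{1}{430}$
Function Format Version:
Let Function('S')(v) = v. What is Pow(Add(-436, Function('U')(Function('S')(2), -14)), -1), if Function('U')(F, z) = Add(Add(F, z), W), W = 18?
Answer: Rational(-1, 430) ≈ -0.0023256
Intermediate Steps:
Function('U')(F, z) = Add(18, F, z) (Function('U')(F, z) = Add(Add(F, z), 18) = Add(18, F, z))
Pow(Add(-436, Function('U')(Function('S')(2), -14)), -1) = Pow(Add(-436, Add(18, 2, -14)), -1) = Pow(Add(-436, 6), -1) = Pow(-430, -1) = Rational(-1, 430)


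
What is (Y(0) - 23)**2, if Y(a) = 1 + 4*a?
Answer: 484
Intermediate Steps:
(Y(0) - 23)**2 = ((1 + 4*0) - 23)**2 = ((1 + 0) - 23)**2 = (1 - 23)**2 = (-22)**2 = 484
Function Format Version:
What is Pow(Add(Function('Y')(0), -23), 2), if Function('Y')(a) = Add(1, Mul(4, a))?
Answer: 484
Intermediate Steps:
Pow(Add(Function('Y')(0), -23), 2) = Pow(Add(Add(1, Mul(4, 0)), -23), 2) = Pow(Add(Add(1, 0), -23), 2) = Pow(Add(1, -23), 2) = Pow(-22, 2) = 484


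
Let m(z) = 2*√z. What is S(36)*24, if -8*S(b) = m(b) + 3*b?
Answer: -360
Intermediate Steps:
S(b) = -3*b/8 - √b/4 (S(b) = -(2*√b + 3*b)/8 = -3*b/8 - √b/4)
S(36)*24 = (-3/8*36 - √36/4)*24 = (-27/2 - ¼*6)*24 = (-27/2 - 3/2)*24 = -15*24 = -360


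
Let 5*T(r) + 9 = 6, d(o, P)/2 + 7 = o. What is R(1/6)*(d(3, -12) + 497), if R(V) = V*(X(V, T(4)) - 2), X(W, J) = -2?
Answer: -326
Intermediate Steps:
d(o, P) = -14 + 2*o
T(r) = -⅗ (T(r) = -9/5 + (⅕)*6 = -9/5 + 6/5 = -⅗)
R(V) = -4*V (R(V) = V*(-2 - 2) = V*(-4) = -4*V)
R(1/6)*(d(3, -12) + 497) = (-4/6)*((-14 + 2*3) + 497) = (-4*⅙)*((-14 + 6) + 497) = -2*(-8 + 497)/3 = -⅔*489 = -326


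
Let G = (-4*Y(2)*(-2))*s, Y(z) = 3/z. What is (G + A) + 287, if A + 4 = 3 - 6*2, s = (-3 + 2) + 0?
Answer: 262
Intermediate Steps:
s = -1 (s = -1 + 0 = -1)
A = -13 (A = -4 + (3 - 6*2) = -4 + (3 - 12) = -4 - 9 = -13)
G = -12 (G = (-12/2*(-2))*(-1) = (-4*3/2*(-2))*(-1) = -6*(-2)*(-1) = 12*(-1) = -12)
(G + A) + 287 = (-12 - 13) + 287 = -25 + 287 = 262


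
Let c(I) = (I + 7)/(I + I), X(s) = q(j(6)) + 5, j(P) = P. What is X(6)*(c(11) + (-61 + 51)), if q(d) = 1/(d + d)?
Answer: -6161/132 ≈ -46.674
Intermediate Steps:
q(d) = 1/(2*d)
X(s) = 61/12 (X(s) = (1/2)/6 + 5 = (1/2)*(1/6) + 5 = 1/12 + 5 = 61/12)
c(I) = (7 + I)/(2*I) (c(I) = (7 + I)/((2*I)) = (7 + I)*(1/(2*I)) = (7 + I)/(2*I))
X(6)*(c(11) + (-61 + 51)) = 61*((1/2)*(7 + 11)/11 + (-61 + 51))/12 = 61*((1/2)*(1/11)*18 - 10)/12 = 61*(9/11 - 10)/12 = (61/12)*(-101/11) = -6161/132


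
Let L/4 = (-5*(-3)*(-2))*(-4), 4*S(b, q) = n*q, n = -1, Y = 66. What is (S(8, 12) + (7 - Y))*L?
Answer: -29760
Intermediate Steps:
S(b, q) = -q/4 (S(b, q) = (-q)/4 = -q/4)
L = 480 (L = 4*((-5*(-3)*(-2))*(-4)) = 4*((15*(-2))*(-4)) = 4*(-30*(-4)) = 4*120 = 480)
(S(8, 12) + (7 - Y))*L = (-1/4*12 + (7 - 1*66))*480 = (-3 + (7 - 66))*480 = (-3 - 59)*480 = -62*480 = -29760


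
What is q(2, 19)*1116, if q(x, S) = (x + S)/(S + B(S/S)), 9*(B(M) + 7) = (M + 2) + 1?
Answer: 7533/4 ≈ 1883.3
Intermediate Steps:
B(M) = -20/3 + M/9 (B(M) = -7 + ((M + 2) + 1)/9 = -7 + ((2 + M) + 1)/9 = -7 + (3 + M)/9 = -7 + (⅓ + M/9) = -20/3 + M/9)
q(x, S) = (S + x)/(-59/9 + S) (q(x, S) = (x + S)/(S + (-20/3 + (S/S)/9)) = (S + x)/(S + (-20/3 + (⅑)*1)) = (S + x)/(S + (-20/3 + ⅑)) = (S + x)/(S - 59/9) = (S + x)/(-59/9 + S))
q(2, 19)*1116 = (9*(19 + 2)/(-59 + 9*19))*1116 = (9*21/(-59 + 171))*1116 = (9*21/112)*1116 = (9*(1/112)*21)*1116 = (27/16)*1116 = 7533/4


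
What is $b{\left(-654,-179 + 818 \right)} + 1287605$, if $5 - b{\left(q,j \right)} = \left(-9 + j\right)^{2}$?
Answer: $890710$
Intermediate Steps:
$b{\left(q,j \right)} = 5 - \left(-9 + j\right)^{2}$
$b{\left(-654,-179 + 818 \right)} + 1287605 = \left(5 - \left(-9 + \left(-179 + 818\right)\right)^{2}\right) + 1287605 = \left(5 - \left(-9 + 639\right)^{2}\right) + 1287605 = \left(5 - 630^{2}\right) + 1287605 = \left(5 - 396900\right) + 1287605 = -396895 + 1287605 = 890710$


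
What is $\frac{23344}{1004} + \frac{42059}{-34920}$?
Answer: $\frac{193236311}{8764920} \approx 22.047$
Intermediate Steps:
$\frac{23344}{1004} + \frac{42059}{-34920} = 23344 \cdot \frac{1}{1004} + 42059 \left(- \frac{1}{34920}\right) = \frac{5836}{251} - \frac{42059}{34920} = \frac{193236311}{8764920}$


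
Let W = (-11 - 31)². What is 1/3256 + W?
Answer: 5743585/3256 ≈ 1764.0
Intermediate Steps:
W = 1764 (W = (-42)² = 1764)
1/3256 + W = 1/3256 + 1764 = 5743585/3256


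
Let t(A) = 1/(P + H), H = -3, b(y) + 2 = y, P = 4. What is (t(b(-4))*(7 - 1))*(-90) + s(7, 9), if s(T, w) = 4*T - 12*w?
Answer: -620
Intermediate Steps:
b(y) = -2 + y
s(T, w) = -12*w + 4*T
t(A) = 1 (t(A) = 1/(4 - 3) = 1/1 = 1)
(t(b(-4))*(7 - 1))*(-90) + s(7, 9) = (1*(7 - 1))*(-90) + (-12*9 + 4*7) = (1*6)*(-90) + (-108 + 28) = 6*(-90) - 80 = -540 - 80 = -620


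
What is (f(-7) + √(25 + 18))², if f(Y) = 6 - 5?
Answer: (1 + √43)² ≈ 57.115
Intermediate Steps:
f(Y) = 1
(f(-7) + √(25 + 18))² = (1 + √(25 + 18))² = (1 + √43)²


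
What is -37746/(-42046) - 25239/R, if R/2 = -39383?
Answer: 2017150215/1655897618 ≈ 1.2182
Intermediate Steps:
R = -78766 (R = 2*(-39383) = -78766)
-37746/(-42046) - 25239/R = -37746/(-42046) - 25239/(-78766) = -37746*(-1/42046) - 25239*(-1/78766) = 18873/21023 + 25239/78766 = 2017150215/1655897618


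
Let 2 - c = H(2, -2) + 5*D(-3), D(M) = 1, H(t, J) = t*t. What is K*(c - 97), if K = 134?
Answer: -13936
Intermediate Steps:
H(t, J) = t²
c = -7 (c = 2 - (2² + 5*1) = 2 - (4 + 5) = 2 - 1*9 = 2 - 9 = -7)
K*(c - 97) = 134*(-7 - 97) = 134*(-104) = -13936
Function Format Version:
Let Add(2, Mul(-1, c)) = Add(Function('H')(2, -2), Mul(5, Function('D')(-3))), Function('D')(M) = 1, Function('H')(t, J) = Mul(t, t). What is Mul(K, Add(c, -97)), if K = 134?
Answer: -13936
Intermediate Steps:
Function('H')(t, J) = Pow(t, 2)
c = -7 (c = Add(2, Mul(-1, Add(Pow(2, 2), Mul(5, 1)))) = Add(2, Mul(-1, Add(4, 5))) = Add(2, Mul(-1, 9)) = Add(2, -9) = -7)
Mul(K, Add(c, -97)) = Mul(134, Add(-7, -97)) = Mul(134, -104) = -13936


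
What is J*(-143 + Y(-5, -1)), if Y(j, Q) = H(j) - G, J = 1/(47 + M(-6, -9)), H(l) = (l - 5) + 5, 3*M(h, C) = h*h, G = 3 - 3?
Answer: -148/59 ≈ -2.5085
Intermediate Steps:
G = 0
M(h, C) = h²/3 (M(h, C) = (h*h)/3 = h²/3)
H(l) = l (H(l) = (-5 + l) + 5 = l)
J = 1/59 (J = 1/(47 + (⅓)*(-6)²) = 1/(47 + (⅓)*36) = 1/(47 + 12) = 1/59 ≈ 0.016949)
Y(j, Q) = j (Y(j, Q) = j - 1*0 = j + 0 = j)
J*(-143 + Y(-5, -1)) = (-143 - 5)/59 = (1/59)*(-148) = -148/59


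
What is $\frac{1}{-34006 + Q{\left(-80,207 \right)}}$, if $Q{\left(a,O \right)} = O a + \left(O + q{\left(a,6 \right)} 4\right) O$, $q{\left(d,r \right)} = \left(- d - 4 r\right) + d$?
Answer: $- \frac{1}{27589} \approx -3.6246 \cdot 10^{-5}$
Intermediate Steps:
$q{\left(d,r \right)} = - 4 r$
$Q{\left(a,O \right)} = O a + O \left(-96 + O\right)$ ($Q{\left(a,O \right)} = O a + \left(O + \left(-4\right) 6 \cdot 4\right) O = O a + \left(O - 96\right) O = O a + \left(-96 + O\right) O = O a + O \left(-96 + O\right)$)
$\frac{1}{-34006 + Q{\left(-80,207 \right)}} = \frac{1}{-34006 + 207 \left(-96 + 207 - 80\right)} = \frac{1}{-34006 + 207 \cdot 31} = \frac{1}{-34006 + 6417} = \frac{1}{-27589} = - \frac{1}{27589}$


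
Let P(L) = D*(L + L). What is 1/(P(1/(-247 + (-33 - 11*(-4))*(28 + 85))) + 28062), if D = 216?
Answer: 83/2329182 ≈ 3.5635e-5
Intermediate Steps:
P(L) = 432*L (P(L) = 216*(L + L) = 216*(2*L) = 432*L)
1/(P(1/(-247 + (-33 - 11*(-4))*(28 + 85))) + 28062) = 1/(432/(-247 + (-33 - 11*(-4))*(28 + 85)) + 28062) = 1/(432/(-247 + (-33 + 44)*113) + 28062) = 1/(432/(-247 + 11*113) + 28062) = 1/(432/(-247 + 1243) + 28062) = 1/(432/996 + 28062) = 1/(432*(1/996) + 28062) = 1/(36/83 + 28062) = 1/(2329182/83) = 83/2329182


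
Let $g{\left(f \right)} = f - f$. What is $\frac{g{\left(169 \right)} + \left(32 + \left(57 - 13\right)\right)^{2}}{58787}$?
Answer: $\frac{5776}{58787} \approx 0.098253$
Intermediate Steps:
$g{\left(f \right)} = 0$
$\frac{g{\left(169 \right)} + \left(32 + \left(57 - 13\right)\right)^{2}}{58787} = \frac{0 + \left(32 + \left(57 - 13\right)\right)^{2}}{58787} = \left(0 + \left(32 + \left(57 - 13\right)\right)^{2}\right) \frac{1}{58787} = \left(0 + \left(32 + 44\right)^{2}\right) \frac{1}{58787} = \left(0 + 76^{2}\right) \frac{1}{58787} = \left(0 + 5776\right) \frac{1}{58787} = 5776 \cdot \frac{1}{58787} = \frac{5776}{58787}$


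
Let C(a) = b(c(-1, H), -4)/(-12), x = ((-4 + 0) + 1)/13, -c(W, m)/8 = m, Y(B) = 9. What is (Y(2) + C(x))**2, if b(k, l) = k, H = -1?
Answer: 625/9 ≈ 69.444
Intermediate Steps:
c(W, m) = -8*m
x = -3/13 (x = (-4 + 1)*(1/13) = -3*1/13 = -3/13 ≈ -0.23077)
C(a) = -2/3 (C(a) = -8*(-1)/(-12) = 8*(-1/12) = -2/3)
(Y(2) + C(x))**2 = (9 - 2/3)**2 = (25/3)**2 = 625/9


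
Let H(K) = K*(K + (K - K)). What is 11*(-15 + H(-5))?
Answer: 110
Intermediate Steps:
H(K) = K² (H(K) = K*(K + 0) = K*K = K²)
11*(-15 + H(-5)) = 11*(-15 + (-5)²) = 11*(-15 + 25) = 11*10 = 110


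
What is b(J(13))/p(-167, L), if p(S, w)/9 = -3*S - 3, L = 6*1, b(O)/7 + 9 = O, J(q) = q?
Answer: 14/2241 ≈ 0.0062472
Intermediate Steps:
b(O) = -63 + 7*O
L = 6
p(S, w) = -27 - 27*S (p(S, w) = 9*(-3*S - 3) = 9*(-3 - 3*S) = -27 - 27*S)
b(J(13))/p(-167, L) = (-63 + 7*13)/(-27 - 27*(-167)) = (-63 + 91)/(-27 + 4509) = 28/4482 = 28*(1/4482) = 14/2241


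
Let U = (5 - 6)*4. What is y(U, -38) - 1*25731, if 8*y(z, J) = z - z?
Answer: -25731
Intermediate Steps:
U = -4 (U = -1*4 = -4)
y(z, J) = 0 (y(z, J) = (z - z)/8 = (⅛)*0 = 0)
y(U, -38) - 1*25731 = 0 - 1*25731 = 0 - 25731 = -25731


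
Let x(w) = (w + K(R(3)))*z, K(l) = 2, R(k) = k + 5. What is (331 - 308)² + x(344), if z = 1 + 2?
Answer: 1567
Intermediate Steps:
R(k) = 5 + k
z = 3
x(w) = 6 + 3*w (x(w) = (w + 2)*3 = (2 + w)*3 = 6 + 3*w)
(331 - 308)² + x(344) = (331 - 308)² + (6 + 3*344) = 23² + (6 + 1032) = 529 + 1038 = 1567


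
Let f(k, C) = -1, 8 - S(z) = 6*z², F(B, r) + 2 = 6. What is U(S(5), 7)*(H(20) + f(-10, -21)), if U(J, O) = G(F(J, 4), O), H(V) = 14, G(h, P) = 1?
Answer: 13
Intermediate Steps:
F(B, r) = 4 (F(B, r) = -2 + 6 = 4)
S(z) = 8 - 6*z²
U(J, O) = 1
U(S(5), 7)*(H(20) + f(-10, -21)) = 1*(14 - 1) = 1*13 = 13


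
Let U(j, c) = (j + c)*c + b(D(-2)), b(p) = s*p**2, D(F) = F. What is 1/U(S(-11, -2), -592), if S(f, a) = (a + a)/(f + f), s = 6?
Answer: 11/3854184 ≈ 2.8540e-6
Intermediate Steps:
S(f, a) = a/f (S(f, a) = (2*a)/((2*f)) = (2*a)*(1/(2*f)) = a/f)
b(p) = 6*p**2
U(j, c) = 24 + c*(c + j) (U(j, c) = (j + c)*c + 6*(-2)**2 = (c + j)*c + 6*4 = c*(c + j) + 24 = 24 + c*(c + j))
1/U(S(-11, -2), -592) = 1/(24 + (-592)**2 - (-1184)/(-11)) = 1/(24 + 350464 - (-1184)*(-1)/11) = 1/(24 + 350464 - 592*2/11) = 1/(24 + 350464 - 1184/11) = 1/(3854184/11) = 11/3854184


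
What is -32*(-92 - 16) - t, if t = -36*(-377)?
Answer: -10116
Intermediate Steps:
t = 13572
-32*(-92 - 16) - t = -32*(-92 - 16) - 1*13572 = -32*(-108) - 13572 = 3456 - 13572 = -10116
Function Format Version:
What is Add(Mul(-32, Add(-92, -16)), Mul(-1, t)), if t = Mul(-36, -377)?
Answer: -10116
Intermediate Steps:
t = 13572
Add(Mul(-32, Add(-92, -16)), Mul(-1, t)) = Add(Mul(-32, Add(-92, -16)), Mul(-1, 13572)) = Add(Mul(-32, -108), -13572) = Add(3456, -13572) = -10116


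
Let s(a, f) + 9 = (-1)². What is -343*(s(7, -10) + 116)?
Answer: -37044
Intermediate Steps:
s(a, f) = -8 (s(a, f) = -9 + (-1)² = -9 + 1 = -8)
-343*(s(7, -10) + 116) = -343*(-8 + 116) = -343*108 = -37044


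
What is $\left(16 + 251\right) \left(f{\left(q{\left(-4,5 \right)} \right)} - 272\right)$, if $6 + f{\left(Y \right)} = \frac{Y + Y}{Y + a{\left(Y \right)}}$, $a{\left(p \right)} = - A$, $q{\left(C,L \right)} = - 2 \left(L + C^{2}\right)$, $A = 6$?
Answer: $- \frac{295035}{4} \approx -73759.0$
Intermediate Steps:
$q{\left(C,L \right)} = - 2 L - 2 C^{2}$
$a{\left(p \right)} = -6$ ($a{\left(p \right)} = \left(-1\right) 6 = -6$)
$f{\left(Y \right)} = -6 + \frac{2 Y}{-6 + Y}$ ($f{\left(Y \right)} = -6 + \frac{Y + Y}{Y - 6} = -6 + \frac{2 Y}{-6 + Y}$)
$\left(16 + 251\right) \left(f{\left(q{\left(-4,5 \right)} \right)} - 272\right) = \left(16 + 251\right) \left(\frac{4 \left(9 - \left(\left(-2\right) 5 - 2 \left(-4\right)^{2}\right)\right)}{-6 - \left(10 + 2 \left(-4\right)^{2}\right)} - 272\right) = 267 \left(\frac{4 \left(9 - \left(-10 - 32\right)\right)}{-6 - 42} - 272\right) = 267 \left(\frac{4 \left(9 - -42\right)}{-6 - 42} - 272\right) = 267 \left(\frac{4 \left(9 + 42\right)}{-48} - 272\right) = 267 \left(4 \left(- \frac{1}{48}\right) 51 - 272\right) = 267 \left(- \frac{17}{4} - 272\right) = 267 \left(- \frac{1105}{4}\right) = - \frac{295035}{4}$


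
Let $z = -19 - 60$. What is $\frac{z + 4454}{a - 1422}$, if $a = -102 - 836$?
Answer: $- \frac{875}{472} \approx -1.8538$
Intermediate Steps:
$z = -79$ ($z = -19 - 60 = -79$)
$a = -938$
$\frac{z + 4454}{a - 1422} = \frac{-79 + 4454}{-938 - 1422} = \frac{4375}{-2360} = 4375 \left(- \frac{1}{2360}\right) = - \frac{875}{472}$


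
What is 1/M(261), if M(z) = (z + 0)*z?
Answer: 1/68121 ≈ 1.4680e-5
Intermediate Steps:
M(z) = z² (M(z) = z*z = z²)
1/M(261) = 1/(261²) = 1/68121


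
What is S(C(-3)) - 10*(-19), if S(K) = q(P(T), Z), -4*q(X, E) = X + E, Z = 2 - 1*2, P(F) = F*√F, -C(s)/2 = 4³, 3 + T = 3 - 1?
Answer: 190 + I/4 ≈ 190.0 + 0.25*I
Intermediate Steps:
T = -1 (T = -3 + (3 - 1) = -3 + 2 = -1)
C(s) = -128 (C(s) = -2*4³ = -2*64 = -128)
P(F) = F^(3/2)
Z = 0 (Z = 2 - 2 = 0)
q(X, E) = -E/4 - X/4 (q(X, E) = -(X + E)/4 = -(E + X)/4 = -E/4 - X/4)
S(K) = I/4 (S(K) = -¼*0 - (-1)*I/4 = 0 - (-1)*I/4 = 0 + I/4 = I/4)
S(C(-3)) - 10*(-19) = I/4 - 10*(-19) = I/4 - 1*(-190) = I/4 + 190 = 190 + I/4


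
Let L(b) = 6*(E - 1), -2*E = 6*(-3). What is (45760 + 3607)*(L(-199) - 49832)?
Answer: -2457686728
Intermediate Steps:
E = 9 (E = -3*(-3) = -1/2*(-18) = 9)
L(b) = 48 (L(b) = 6*(9 - 1) = 6*8 = 48)
(45760 + 3607)*(L(-199) - 49832) = (45760 + 3607)*(48 - 49832) = 49367*(-49784) = -2457686728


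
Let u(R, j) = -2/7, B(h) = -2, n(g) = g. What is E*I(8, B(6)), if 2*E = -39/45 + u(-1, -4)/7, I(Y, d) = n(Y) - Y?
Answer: 0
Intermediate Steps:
u(R, j) = -2/7 (u(R, j) = -2*⅐ = -2/7)
I(Y, d) = 0 (I(Y, d) = Y - Y = 0)
E = -667/1470 (E = (-39/45 - 2/7/7)/2 = (-39*1/45 - 2/7*⅐)/2 = (-13/15 - 2/49)/2 = (½)*(-667/735) = -667/1470 ≈ -0.45374)
E*I(8, B(6)) = -667/1470*0 = 0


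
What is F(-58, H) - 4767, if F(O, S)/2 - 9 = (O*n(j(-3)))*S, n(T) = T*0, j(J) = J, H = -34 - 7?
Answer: -4749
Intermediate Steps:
H = -41
n(T) = 0
F(O, S) = 18 (F(O, S) = 18 + 2*((O*0)*S) = 18 + 2*(0*S) = 18 + 2*0 = 18 + 0 = 18)
F(-58, H) - 4767 = 18 - 4767 = -4749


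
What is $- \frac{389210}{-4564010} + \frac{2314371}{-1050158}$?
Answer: $- \frac{1015408039253}{479293161358} \approx -2.1186$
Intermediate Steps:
$- \frac{389210}{-4564010} + \frac{2314371}{-1050158} = \left(-389210\right) \left(- \frac{1}{4564010}\right) + 2314371 \left(- \frac{1}{1050158}\right) = \frac{38921}{456401} - \frac{2314371}{1050158} = - \frac{1015408039253}{479293161358}$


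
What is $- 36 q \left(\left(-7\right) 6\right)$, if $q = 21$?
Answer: $31752$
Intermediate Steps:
$- 36 q \left(\left(-7\right) 6\right) = \left(-36\right) 21 \left(\left(-7\right) 6\right) = \left(-756\right) \left(-42\right) = 31752$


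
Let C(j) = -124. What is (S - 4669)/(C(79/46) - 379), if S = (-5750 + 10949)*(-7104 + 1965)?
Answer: 26722330/503 ≈ 53126.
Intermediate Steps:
S = -26717661 (S = 5199*(-5139) = -26717661)
(S - 4669)/(C(79/46) - 379) = (-26717661 - 4669)/(-124 - 379) = -26722330/(-503) = -26722330*(-1/503) = 26722330/503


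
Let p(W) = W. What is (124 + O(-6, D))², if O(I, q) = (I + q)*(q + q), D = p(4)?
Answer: 11664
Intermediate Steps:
D = 4
O(I, q) = 2*q*(I + q) (O(I, q) = (I + q)*(2*q) = 2*q*(I + q))
(124 + O(-6, D))² = (124 + 2*4*(-6 + 4))² = (124 + 2*4*(-2))² = (124 - 16)² = 108² = 11664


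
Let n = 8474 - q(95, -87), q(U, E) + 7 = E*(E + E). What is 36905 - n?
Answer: 43562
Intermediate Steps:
q(U, E) = -7 + 2*E² (q(U, E) = -7 + E*(E + E) = -7 + E*(2*E) = -7 + 2*E²)
n = -6657 (n = 8474 - (-7 + 2*(-87)²) = 8474 - (-7 + 2*7569) = 8474 - (-7 + 15138) = 8474 - 1*15131 = 8474 - 15131 = -6657)
36905 - n = 36905 - 1*(-6657) = 36905 + 6657 = 43562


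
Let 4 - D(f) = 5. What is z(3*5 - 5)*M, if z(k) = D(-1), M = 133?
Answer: -133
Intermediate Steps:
D(f) = -1 (D(f) = 4 - 1*5 = 4 - 5 = -1)
z(k) = -1
z(3*5 - 5)*M = -1*133 = -133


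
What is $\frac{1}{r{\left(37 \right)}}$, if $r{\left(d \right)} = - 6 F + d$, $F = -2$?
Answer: $\frac{1}{49} \approx 0.020408$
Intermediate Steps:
$r{\left(d \right)} = 12 + d$ ($r{\left(d \right)} = \left(-6\right) \left(-2\right) + d = 12 + d$)
$\frac{1}{r{\left(37 \right)}} = \frac{1}{12 + 37} = \frac{1}{49}$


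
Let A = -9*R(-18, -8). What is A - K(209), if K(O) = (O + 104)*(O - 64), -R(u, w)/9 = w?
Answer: -46033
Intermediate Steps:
R(u, w) = -9*w
K(O) = (-64 + O)*(104 + O) (K(O) = (104 + O)*(-64 + O) = (-64 + O)*(104 + O))
A = -648 (A = -(-81)*(-8) = -9*72 = -648)
A - K(209) = -648 - (-6656 + 209² + 40*209) = -648 - (-6656 + 43681 + 8360) = -648 - 1*45385 = -648 - 45385 = -46033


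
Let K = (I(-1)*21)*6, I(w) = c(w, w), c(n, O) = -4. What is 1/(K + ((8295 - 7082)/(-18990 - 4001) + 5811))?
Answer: 22991/122012024 ≈ 0.00018843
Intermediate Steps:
I(w) = -4
K = -504 (K = -4*21*6 = -84*6 = -504)
1/(K + ((8295 - 7082)/(-18990 - 4001) + 5811)) = 1/(-504 + ((8295 - 7082)/(-18990 - 4001) + 5811)) = 1/(-504 + (1213/(-22991) + 5811)) = 1/(-504 + (1213*(-1/22991) + 5811)) = 1/(-504 + (-1213/22991 + 5811)) = 1/(-504 + 133599488/22991) = 1/(122012024/22991) = 22991/122012024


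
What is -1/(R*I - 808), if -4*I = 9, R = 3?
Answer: 4/3259 ≈ 0.0012274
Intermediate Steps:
I = -9/4 (I = -¼*9 = -9/4 ≈ -2.2500)
-1/(R*I - 808) = -1/(3*(-9/4) - 808) = -1/(-27/4 - 808) = -1/(-3259/4) = -1*(-4/3259) = 4/3259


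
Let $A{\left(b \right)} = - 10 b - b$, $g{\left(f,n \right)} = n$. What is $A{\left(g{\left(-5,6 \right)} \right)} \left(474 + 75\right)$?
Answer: $-36234$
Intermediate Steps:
$A{\left(b \right)} = - 11 b$
$A{\left(g{\left(-5,6 \right)} \right)} \left(474 + 75\right) = \left(-11\right) 6 \left(474 + 75\right) = \left(-66\right) 549 = -36234$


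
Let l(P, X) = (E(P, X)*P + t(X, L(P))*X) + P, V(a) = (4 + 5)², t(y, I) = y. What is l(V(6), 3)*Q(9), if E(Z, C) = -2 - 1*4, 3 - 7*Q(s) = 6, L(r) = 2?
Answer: 1188/7 ≈ 169.71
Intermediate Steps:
V(a) = 81 (V(a) = 9² = 81)
Q(s) = -3/7 (Q(s) = 3/7 - ⅐*6 = 3/7 - 6/7 = -3/7)
E(Z, C) = -6 (E(Z, C) = -2 - 4 = -6)
l(P, X) = X² - 5*P (l(P, X) = (-6*P + X*X) + P = (-6*P + X²) + P = (X² - 6*P) + P = X² - 5*P)
l(V(6), 3)*Q(9) = (3² - 5*81)*(-3/7) = (9 - 405)*(-3/7) = -396*(-3/7) = 1188/7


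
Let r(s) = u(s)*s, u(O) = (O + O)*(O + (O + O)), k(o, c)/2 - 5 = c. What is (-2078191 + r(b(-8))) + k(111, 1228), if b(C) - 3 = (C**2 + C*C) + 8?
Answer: 14037989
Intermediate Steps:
k(o, c) = 10 + 2*c
b(C) = 11 + 2*C**2 (b(C) = 3 + ((C**2 + C*C) + 8) = 3 + ((C**2 + C**2) + 8) = 3 + (2*C**2 + 8) = 3 + (8 + 2*C**2) = 11 + 2*C**2)
u(O) = 6*O**2 (u(O) = (2*O)*(O + 2*O) = (2*O)*(3*O) = 6*O**2)
r(s) = 6*s**3 (r(s) = (6*s**2)*s = 6*s**3)
(-2078191 + r(b(-8))) + k(111, 1228) = (-2078191 + 6*(11 + 2*(-8)**2)**3) + (10 + 2*1228) = (-2078191 + 6*(11 + 2*64)**3) + (10 + 2456) = (-2078191 + 6*(11 + 128)**3) + 2466 = (-2078191 + 6*139**3) + 2466 = (-2078191 + 6*2685619) + 2466 = (-2078191 + 16113714) + 2466 = 14035523 + 2466 = 14037989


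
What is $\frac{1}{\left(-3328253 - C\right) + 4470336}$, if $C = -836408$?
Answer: $\frac{1}{1978491} \approx 5.0544 \cdot 10^{-7}$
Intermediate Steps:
$\frac{1}{\left(-3328253 - C\right) + 4470336} = \frac{1}{\left(-3328253 - -836408\right) + 4470336} = \frac{1}{\left(-3328253 + 836408\right) + 4470336} = \frac{1}{-2491845 + 4470336} = \frac{1}{1978491}$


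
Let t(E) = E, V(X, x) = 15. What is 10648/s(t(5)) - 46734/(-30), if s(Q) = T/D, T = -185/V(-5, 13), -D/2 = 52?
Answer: 16899073/185 ≈ 91346.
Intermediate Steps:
D = -104 (D = -2*52 = -104)
T = -37/3 (T = -185/15 = -185*1/15 = -37/3 ≈ -12.333)
s(Q) = 37/312 (s(Q) = -37/3/(-104) = -37/3*(-1/104) = 37/312)
10648/s(t(5)) - 46734/(-30) = 10648/(37/312) - 46734/(-30) = 10648*(312/37) - 46734*(-1/30) = 3322176/37 + 7789/5 = 16899073/185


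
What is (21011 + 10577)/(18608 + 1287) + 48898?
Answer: 972857298/19895 ≈ 48900.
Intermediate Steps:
(21011 + 10577)/(18608 + 1287) + 48898 = 31588/19895 + 48898 = 972857298/19895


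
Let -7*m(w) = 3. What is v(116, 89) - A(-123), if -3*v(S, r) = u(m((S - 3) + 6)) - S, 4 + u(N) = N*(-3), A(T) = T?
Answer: 1138/7 ≈ 162.57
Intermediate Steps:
m(w) = -3/7 (m(w) = -⅐*3 = -3/7)
u(N) = -4 - 3*N (u(N) = -4 + N*(-3) = -4 - 3*N)
v(S, r) = 19/21 + S/3 (v(S, r) = -((-4 - 3*(-3/7)) - S)/3 = -((-4 + 9/7) - S)/3 = -(-19/7 - S)/3 = 19/21 + S/3)
v(116, 89) - A(-123) = (19/21 + (⅓)*116) - 1*(-123) = (19/21 + 116/3) + 123 = 277/7 + 123 = 1138/7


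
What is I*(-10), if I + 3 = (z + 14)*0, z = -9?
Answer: 30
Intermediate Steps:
I = -3 (I = -3 + (-9 + 14)*0 = -3 + 5*0 = -3 + 0 = -3)
I*(-10) = -3*(-10) = 30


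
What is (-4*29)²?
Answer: 13456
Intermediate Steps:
(-4*29)² = (-116)² = 13456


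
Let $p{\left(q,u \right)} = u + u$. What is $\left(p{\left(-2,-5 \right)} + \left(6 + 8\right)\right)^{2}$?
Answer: $16$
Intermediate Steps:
$p{\left(q,u \right)} = 2 u$
$\left(p{\left(-2,-5 \right)} + \left(6 + 8\right)\right)^{2} = \left(2 \left(-5\right) + \left(6 + 8\right)\right)^{2} = \left(-10 + 14\right)^{2} = 4^{2} = 16$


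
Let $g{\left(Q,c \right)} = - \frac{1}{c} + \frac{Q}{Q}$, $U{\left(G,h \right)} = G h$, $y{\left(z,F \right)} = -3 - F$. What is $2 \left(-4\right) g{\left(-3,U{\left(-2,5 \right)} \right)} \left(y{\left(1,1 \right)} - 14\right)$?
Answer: $\frac{792}{5} \approx 158.4$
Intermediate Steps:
$g{\left(Q,c \right)} = 1 - \frac{1}{c}$ ($g{\left(Q,c \right)} = - \frac{1}{c} + 1 = 1 - \frac{1}{c}$)
$2 \left(-4\right) g{\left(-3,U{\left(-2,5 \right)} \right)} \left(y{\left(1,1 \right)} - 14\right) = 2 \left(-4\right) \frac{-1 - 10}{\left(-2\right) 5} \left(\left(-3 - 1\right) - 14\right) = - 8 \frac{-1 - 10}{-10} \left(\left(-3 - 1\right) - 14\right) = - 8 \left(\left(- \frac{1}{10}\right) \left(-11\right)\right) \left(-4 - 14\right) = \left(-8\right) \frac{11}{10} \left(-18\right) = \left(- \frac{44}{5}\right) \left(-18\right) = \frac{792}{5}$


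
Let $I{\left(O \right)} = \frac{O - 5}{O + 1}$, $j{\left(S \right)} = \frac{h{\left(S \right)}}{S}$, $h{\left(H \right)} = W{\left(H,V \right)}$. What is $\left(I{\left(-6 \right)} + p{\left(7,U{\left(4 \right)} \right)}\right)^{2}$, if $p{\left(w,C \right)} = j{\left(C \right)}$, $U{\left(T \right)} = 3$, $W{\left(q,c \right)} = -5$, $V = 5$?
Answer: $\frac{64}{225} \approx 0.28444$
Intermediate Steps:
$h{\left(H \right)} = -5$
$j{\left(S \right)} = - \frac{5}{S}$
$p{\left(w,C \right)} = - \frac{5}{C}$
$I{\left(O \right)} = \frac{-5 + O}{1 + O}$
$\left(I{\left(-6 \right)} + p{\left(7,U{\left(4 \right)} \right)}\right)^{2} = \left(\frac{-5 - 6}{1 - 6} - \frac{5}{3}\right)^{2} = \left(\frac{1}{-5} \left(-11\right) - \frac{5}{3}\right)^{2} = \left(\left(- \frac{1}{5}\right) \left(-11\right) - \frac{5}{3}\right)^{2} = \left(\frac{11}{5} - \frac{5}{3}\right)^{2} = \left(\frac{8}{15}\right)^{2} = \frac{64}{225}$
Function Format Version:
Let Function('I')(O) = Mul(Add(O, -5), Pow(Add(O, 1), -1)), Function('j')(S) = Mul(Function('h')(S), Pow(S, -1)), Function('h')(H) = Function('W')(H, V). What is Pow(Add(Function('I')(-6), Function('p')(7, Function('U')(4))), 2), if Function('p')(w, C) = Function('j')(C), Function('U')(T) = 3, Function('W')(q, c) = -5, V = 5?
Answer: Rational(64, 225) ≈ 0.28444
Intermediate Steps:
Function('h')(H) = -5
Function('j')(S) = Mul(-5, Pow(S, -1))
Function('p')(w, C) = Mul(-5, Pow(C, -1))
Function('I')(O) = Mul(Pow(Add(1, O), -1), Add(-5, O)) (Function('I')(O) = Mul(Add(-5, O), Pow(Add(1, O), -1)) = Mul(Pow(Add(1, O), -1), Add(-5, O)))
Pow(Add(Function('I')(-6), Function('p')(7, Function('U')(4))), 2) = Pow(Add(Mul(Pow(Add(1, -6), -1), Add(-5, -6)), Mul(-5, Pow(3, -1))), 2) = Pow(Add(Mul(Pow(-5, -1), -11), Mul(-5, Rational(1, 3))), 2) = Pow(Add(Mul(Rational(-1, 5), -11), Rational(-5, 3)), 2) = Pow(Add(Rational(11, 5), Rational(-5, 3)), 2) = Pow(Rational(8, 15), 2) = Rational(64, 225)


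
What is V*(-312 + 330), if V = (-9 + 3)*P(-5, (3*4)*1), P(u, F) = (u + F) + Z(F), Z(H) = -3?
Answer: -432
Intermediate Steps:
P(u, F) = -3 + F + u (P(u, F) = (u + F) - 3 = (F + u) - 3 = -3 + F + u)
V = -24 (V = (-9 + 3)*(-3 + (3*4)*1 - 5) = -6*(-3 + 12*1 - 5) = -6*(-3 + 12 - 5) = -6*4 = -24)
V*(-312 + 330) = -24*(-312 + 330) = -24*18 = -432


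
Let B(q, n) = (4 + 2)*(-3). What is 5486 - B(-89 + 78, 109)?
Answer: 5504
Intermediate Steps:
B(q, n) = -18 (B(q, n) = 6*(-3) = -18)
5486 - B(-89 + 78, 109) = 5486 - 1*(-18) = 5486 + 18 = 5504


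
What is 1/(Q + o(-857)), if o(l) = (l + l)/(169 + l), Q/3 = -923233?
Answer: -344/952775599 ≈ -3.6105e-7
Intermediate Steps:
Q = -2769699 (Q = 3*(-923233) = -2769699)
o(l) = 2*l/(169 + l) (o(l) = (2*l)/(169 + l) = 2*l/(169 + l))
1/(Q + o(-857)) = 1/(-2769699 + 2*(-857)/(169 - 857)) = 1/(-2769699 + 2*(-857)/(-688)) = 1/(-2769699 + 2*(-857)*(-1/688)) = 1/(-2769699 + 857/344) = 1/(-952775599/344) = -344/952775599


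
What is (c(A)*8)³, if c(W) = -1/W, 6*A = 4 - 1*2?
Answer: -13824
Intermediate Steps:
A = ⅓ (A = (4 - 1*2)/6 = (4 - 2)/6 = (⅙)*2 = ⅓ ≈ 0.33333)
(c(A)*8)³ = (-1/⅓*8)³ = (-1*3*8)³ = (-3*8)³ = (-24)³ = -13824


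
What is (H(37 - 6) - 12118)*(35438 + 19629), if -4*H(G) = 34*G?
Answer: -1363624121/2 ≈ -6.8181e+8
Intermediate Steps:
H(G) = -17*G/2
(H(37 - 6) - 12118)*(35438 + 19629) = (-17*(37 - 6)/2 - 12118)*(35438 + 19629) = (-17/2*31 - 12118)*55067 = (-527/2 - 12118)*55067 = -24763/2*55067 = -1363624121/2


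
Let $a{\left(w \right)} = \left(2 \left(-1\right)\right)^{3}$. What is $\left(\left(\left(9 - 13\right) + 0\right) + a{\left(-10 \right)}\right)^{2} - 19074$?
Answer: $-18930$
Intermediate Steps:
$a{\left(w \right)} = -8$ ($a{\left(w \right)} = \left(-2\right)^{3} = -8$)
$\left(\left(\left(9 - 13\right) + 0\right) + a{\left(-10 \right)}\right)^{2} - 19074 = \left(\left(\left(9 - 13\right) + 0\right) - 8\right)^{2} - 19074 = \left(\left(-4 + 0\right) - 8\right)^{2} - 19074 = \left(-4 - 8\right)^{2} - 19074 = \left(-12\right)^{2} - 19074 = 144 - 19074 = -18930$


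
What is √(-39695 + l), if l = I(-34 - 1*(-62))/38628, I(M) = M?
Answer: 4*I*√25707377149/3219 ≈ 199.24*I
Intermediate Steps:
l = 7/9657 (l = (-34 - 1*(-62))/38628 = (-34 + 62)*(1/38628) = 28*(1/38628) = 7/9657 ≈ 0.00072486)
√(-39695 + l) = √(-39695 + 7/9657) = √(-383334608/9657) = 4*I*√25707377149/3219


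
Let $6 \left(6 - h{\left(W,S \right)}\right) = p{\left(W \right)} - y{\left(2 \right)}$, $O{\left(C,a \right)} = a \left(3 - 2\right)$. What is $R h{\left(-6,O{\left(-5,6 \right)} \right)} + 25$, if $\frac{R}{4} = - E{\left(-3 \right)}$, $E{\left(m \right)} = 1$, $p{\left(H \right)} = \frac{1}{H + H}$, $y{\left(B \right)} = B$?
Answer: $- \frac{7}{18} \approx -0.38889$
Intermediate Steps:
$p{\left(H \right)} = \frac{1}{2 H}$
$O{\left(C,a \right)} = a$ ($O{\left(C,a \right)} = a 1 = a$)
$h{\left(W,S \right)} = \frac{19}{3} - \frac{1}{12 W}$ ($h{\left(W,S \right)} = 6 - \frac{\frac{1}{2 W} - 2}{6} = 6 - \frac{-2 + \frac{1}{2 W}}{6} = 6 + \left(\frac{1}{3} - \frac{1}{12 W}\right) = \frac{19}{3} - \frac{1}{12 W}$)
$R = -4$ ($R = 4 \left(\left(-1\right) 1\right) = 4 \left(-1\right) = -4$)
$R h{\left(-6,O{\left(-5,6 \right)} \right)} + 25 = - 4 \frac{-1 + 76 \left(-6\right)}{12 \left(-6\right)} + 25 = - 4 \cdot \frac{1}{12} \left(- \frac{1}{6}\right) \left(-1 - 456\right) + 25 = - 4 \cdot \frac{1}{12} \left(- \frac{1}{6}\right) \left(-457\right) + 25 = \left(-4\right) \frac{457}{72} + 25 = - \frac{457}{18} + 25 = - \frac{7}{18}$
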